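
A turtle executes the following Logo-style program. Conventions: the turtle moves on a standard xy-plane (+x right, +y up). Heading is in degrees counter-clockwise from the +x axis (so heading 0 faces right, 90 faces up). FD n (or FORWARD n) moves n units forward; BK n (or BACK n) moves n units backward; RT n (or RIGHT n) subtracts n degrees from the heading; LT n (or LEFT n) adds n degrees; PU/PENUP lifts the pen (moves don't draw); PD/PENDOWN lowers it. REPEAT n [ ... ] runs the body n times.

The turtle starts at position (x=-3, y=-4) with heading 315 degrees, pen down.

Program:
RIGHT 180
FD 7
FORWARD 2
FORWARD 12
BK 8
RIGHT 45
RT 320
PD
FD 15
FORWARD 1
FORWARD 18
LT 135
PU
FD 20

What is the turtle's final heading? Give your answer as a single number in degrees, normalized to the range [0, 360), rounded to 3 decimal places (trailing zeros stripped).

Executing turtle program step by step:
Start: pos=(-3,-4), heading=315, pen down
RT 180: heading 315 -> 135
FD 7: (-3,-4) -> (-7.95,0.95) [heading=135, draw]
FD 2: (-7.95,0.95) -> (-9.364,2.364) [heading=135, draw]
FD 12: (-9.364,2.364) -> (-17.849,10.849) [heading=135, draw]
BK 8: (-17.849,10.849) -> (-12.192,5.192) [heading=135, draw]
RT 45: heading 135 -> 90
RT 320: heading 90 -> 130
PD: pen down
FD 15: (-12.192,5.192) -> (-21.834,16.683) [heading=130, draw]
FD 1: (-21.834,16.683) -> (-22.477,17.449) [heading=130, draw]
FD 18: (-22.477,17.449) -> (-34.047,31.238) [heading=130, draw]
LT 135: heading 130 -> 265
PU: pen up
FD 20: (-34.047,31.238) -> (-35.79,11.314) [heading=265, move]
Final: pos=(-35.79,11.314), heading=265, 7 segment(s) drawn

Answer: 265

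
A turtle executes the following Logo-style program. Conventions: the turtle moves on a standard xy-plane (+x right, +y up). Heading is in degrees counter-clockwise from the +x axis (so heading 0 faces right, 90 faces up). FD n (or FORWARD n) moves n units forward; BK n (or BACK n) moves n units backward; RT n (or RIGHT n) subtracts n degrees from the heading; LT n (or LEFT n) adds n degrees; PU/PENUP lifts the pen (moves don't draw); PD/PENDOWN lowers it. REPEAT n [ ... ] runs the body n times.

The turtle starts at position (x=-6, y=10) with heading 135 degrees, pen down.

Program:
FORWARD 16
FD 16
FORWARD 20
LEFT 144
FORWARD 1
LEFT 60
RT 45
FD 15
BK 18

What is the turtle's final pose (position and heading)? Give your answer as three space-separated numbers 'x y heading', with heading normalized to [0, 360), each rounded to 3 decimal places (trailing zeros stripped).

Executing turtle program step by step:
Start: pos=(-6,10), heading=135, pen down
FD 16: (-6,10) -> (-17.314,21.314) [heading=135, draw]
FD 16: (-17.314,21.314) -> (-28.627,32.627) [heading=135, draw]
FD 20: (-28.627,32.627) -> (-42.77,46.77) [heading=135, draw]
LT 144: heading 135 -> 279
FD 1: (-42.77,46.77) -> (-42.613,45.782) [heading=279, draw]
LT 60: heading 279 -> 339
RT 45: heading 339 -> 294
FD 15: (-42.613,45.782) -> (-36.512,32.079) [heading=294, draw]
BK 18: (-36.512,32.079) -> (-43.833,48.523) [heading=294, draw]
Final: pos=(-43.833,48.523), heading=294, 6 segment(s) drawn

Answer: -43.833 48.523 294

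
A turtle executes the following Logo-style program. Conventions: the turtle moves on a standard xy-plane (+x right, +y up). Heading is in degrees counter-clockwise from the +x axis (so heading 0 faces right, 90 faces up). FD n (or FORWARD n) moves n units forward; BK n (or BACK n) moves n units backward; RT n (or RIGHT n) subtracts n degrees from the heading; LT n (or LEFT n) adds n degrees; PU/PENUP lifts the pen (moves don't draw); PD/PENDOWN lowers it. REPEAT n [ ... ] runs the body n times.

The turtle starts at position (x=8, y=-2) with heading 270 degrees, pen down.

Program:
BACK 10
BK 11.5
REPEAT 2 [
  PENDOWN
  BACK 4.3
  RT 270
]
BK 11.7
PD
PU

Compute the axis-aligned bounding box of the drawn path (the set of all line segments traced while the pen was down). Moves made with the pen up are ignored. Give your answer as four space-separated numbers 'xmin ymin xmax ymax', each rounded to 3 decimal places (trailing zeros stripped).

Executing turtle program step by step:
Start: pos=(8,-2), heading=270, pen down
BK 10: (8,-2) -> (8,8) [heading=270, draw]
BK 11.5: (8,8) -> (8,19.5) [heading=270, draw]
REPEAT 2 [
  -- iteration 1/2 --
  PD: pen down
  BK 4.3: (8,19.5) -> (8,23.8) [heading=270, draw]
  RT 270: heading 270 -> 0
  -- iteration 2/2 --
  PD: pen down
  BK 4.3: (8,23.8) -> (3.7,23.8) [heading=0, draw]
  RT 270: heading 0 -> 90
]
BK 11.7: (3.7,23.8) -> (3.7,12.1) [heading=90, draw]
PD: pen down
PU: pen up
Final: pos=(3.7,12.1), heading=90, 5 segment(s) drawn

Segment endpoints: x in {3.7, 3.7, 8, 8, 8}, y in {-2, 8, 12.1, 19.5, 23.8}
xmin=3.7, ymin=-2, xmax=8, ymax=23.8

Answer: 3.7 -2 8 23.8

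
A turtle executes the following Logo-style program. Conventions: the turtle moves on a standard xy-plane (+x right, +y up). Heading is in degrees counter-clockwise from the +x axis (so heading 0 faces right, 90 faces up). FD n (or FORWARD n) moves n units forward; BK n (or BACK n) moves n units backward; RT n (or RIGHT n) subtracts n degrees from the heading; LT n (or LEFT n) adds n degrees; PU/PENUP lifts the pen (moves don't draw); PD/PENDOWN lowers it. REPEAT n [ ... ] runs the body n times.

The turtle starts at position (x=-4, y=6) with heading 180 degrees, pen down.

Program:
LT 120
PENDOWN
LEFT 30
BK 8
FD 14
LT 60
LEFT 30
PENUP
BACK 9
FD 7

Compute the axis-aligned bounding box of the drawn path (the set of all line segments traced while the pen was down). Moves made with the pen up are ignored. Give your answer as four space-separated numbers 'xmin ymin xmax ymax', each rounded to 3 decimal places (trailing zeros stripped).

Executing turtle program step by step:
Start: pos=(-4,6), heading=180, pen down
LT 120: heading 180 -> 300
PD: pen down
LT 30: heading 300 -> 330
BK 8: (-4,6) -> (-10.928,10) [heading=330, draw]
FD 14: (-10.928,10) -> (1.196,3) [heading=330, draw]
LT 60: heading 330 -> 30
LT 30: heading 30 -> 60
PU: pen up
BK 9: (1.196,3) -> (-3.304,-4.794) [heading=60, move]
FD 7: (-3.304,-4.794) -> (0.196,1.268) [heading=60, move]
Final: pos=(0.196,1.268), heading=60, 2 segment(s) drawn

Segment endpoints: x in {-10.928, -4, 1.196}, y in {3, 6, 10}
xmin=-10.928, ymin=3, xmax=1.196, ymax=10

Answer: -10.928 3 1.196 10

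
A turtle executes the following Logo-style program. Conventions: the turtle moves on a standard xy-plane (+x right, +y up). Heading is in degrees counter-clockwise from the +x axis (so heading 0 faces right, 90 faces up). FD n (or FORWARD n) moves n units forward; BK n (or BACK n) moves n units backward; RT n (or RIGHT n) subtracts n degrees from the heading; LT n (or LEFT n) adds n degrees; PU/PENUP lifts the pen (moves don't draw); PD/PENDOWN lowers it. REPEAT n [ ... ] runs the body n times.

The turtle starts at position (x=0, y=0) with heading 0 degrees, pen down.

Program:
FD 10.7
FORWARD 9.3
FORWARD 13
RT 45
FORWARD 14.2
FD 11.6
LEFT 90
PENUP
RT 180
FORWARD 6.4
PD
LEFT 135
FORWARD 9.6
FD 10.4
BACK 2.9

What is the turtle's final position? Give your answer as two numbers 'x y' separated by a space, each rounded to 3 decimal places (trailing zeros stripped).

Answer: 63.818 -22.769

Derivation:
Executing turtle program step by step:
Start: pos=(0,0), heading=0, pen down
FD 10.7: (0,0) -> (10.7,0) [heading=0, draw]
FD 9.3: (10.7,0) -> (20,0) [heading=0, draw]
FD 13: (20,0) -> (33,0) [heading=0, draw]
RT 45: heading 0 -> 315
FD 14.2: (33,0) -> (43.041,-10.041) [heading=315, draw]
FD 11.6: (43.041,-10.041) -> (51.243,-18.243) [heading=315, draw]
LT 90: heading 315 -> 45
PU: pen up
RT 180: heading 45 -> 225
FD 6.4: (51.243,-18.243) -> (46.718,-22.769) [heading=225, move]
PD: pen down
LT 135: heading 225 -> 0
FD 9.6: (46.718,-22.769) -> (56.318,-22.769) [heading=0, draw]
FD 10.4: (56.318,-22.769) -> (66.718,-22.769) [heading=0, draw]
BK 2.9: (66.718,-22.769) -> (63.818,-22.769) [heading=0, draw]
Final: pos=(63.818,-22.769), heading=0, 8 segment(s) drawn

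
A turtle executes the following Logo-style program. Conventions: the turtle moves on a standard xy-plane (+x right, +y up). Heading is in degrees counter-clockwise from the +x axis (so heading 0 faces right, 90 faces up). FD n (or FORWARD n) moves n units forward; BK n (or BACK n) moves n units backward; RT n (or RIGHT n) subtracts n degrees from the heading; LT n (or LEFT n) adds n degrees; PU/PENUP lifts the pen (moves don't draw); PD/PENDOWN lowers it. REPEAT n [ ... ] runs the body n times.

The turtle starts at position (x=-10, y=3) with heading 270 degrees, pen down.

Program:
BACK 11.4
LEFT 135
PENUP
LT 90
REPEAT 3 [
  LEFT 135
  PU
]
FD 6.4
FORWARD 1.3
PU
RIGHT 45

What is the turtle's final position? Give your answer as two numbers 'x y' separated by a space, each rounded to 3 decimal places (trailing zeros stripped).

Answer: -17.7 14.4

Derivation:
Executing turtle program step by step:
Start: pos=(-10,3), heading=270, pen down
BK 11.4: (-10,3) -> (-10,14.4) [heading=270, draw]
LT 135: heading 270 -> 45
PU: pen up
LT 90: heading 45 -> 135
REPEAT 3 [
  -- iteration 1/3 --
  LT 135: heading 135 -> 270
  PU: pen up
  -- iteration 2/3 --
  LT 135: heading 270 -> 45
  PU: pen up
  -- iteration 3/3 --
  LT 135: heading 45 -> 180
  PU: pen up
]
FD 6.4: (-10,14.4) -> (-16.4,14.4) [heading=180, move]
FD 1.3: (-16.4,14.4) -> (-17.7,14.4) [heading=180, move]
PU: pen up
RT 45: heading 180 -> 135
Final: pos=(-17.7,14.4), heading=135, 1 segment(s) drawn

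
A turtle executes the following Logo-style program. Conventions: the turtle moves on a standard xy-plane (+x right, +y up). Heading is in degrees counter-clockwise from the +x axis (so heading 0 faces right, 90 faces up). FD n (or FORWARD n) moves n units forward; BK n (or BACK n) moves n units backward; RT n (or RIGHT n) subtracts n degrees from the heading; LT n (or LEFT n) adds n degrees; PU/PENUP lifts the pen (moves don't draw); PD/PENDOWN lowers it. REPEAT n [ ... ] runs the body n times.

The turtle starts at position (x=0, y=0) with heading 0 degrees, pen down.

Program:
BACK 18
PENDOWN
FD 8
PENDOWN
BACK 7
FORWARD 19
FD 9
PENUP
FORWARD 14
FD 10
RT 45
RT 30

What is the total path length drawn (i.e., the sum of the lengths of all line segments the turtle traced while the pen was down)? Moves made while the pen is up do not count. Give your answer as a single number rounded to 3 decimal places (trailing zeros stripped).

Executing turtle program step by step:
Start: pos=(0,0), heading=0, pen down
BK 18: (0,0) -> (-18,0) [heading=0, draw]
PD: pen down
FD 8: (-18,0) -> (-10,0) [heading=0, draw]
PD: pen down
BK 7: (-10,0) -> (-17,0) [heading=0, draw]
FD 19: (-17,0) -> (2,0) [heading=0, draw]
FD 9: (2,0) -> (11,0) [heading=0, draw]
PU: pen up
FD 14: (11,0) -> (25,0) [heading=0, move]
FD 10: (25,0) -> (35,0) [heading=0, move]
RT 45: heading 0 -> 315
RT 30: heading 315 -> 285
Final: pos=(35,0), heading=285, 5 segment(s) drawn

Segment lengths:
  seg 1: (0,0) -> (-18,0), length = 18
  seg 2: (-18,0) -> (-10,0), length = 8
  seg 3: (-10,0) -> (-17,0), length = 7
  seg 4: (-17,0) -> (2,0), length = 19
  seg 5: (2,0) -> (11,0), length = 9
Total = 61

Answer: 61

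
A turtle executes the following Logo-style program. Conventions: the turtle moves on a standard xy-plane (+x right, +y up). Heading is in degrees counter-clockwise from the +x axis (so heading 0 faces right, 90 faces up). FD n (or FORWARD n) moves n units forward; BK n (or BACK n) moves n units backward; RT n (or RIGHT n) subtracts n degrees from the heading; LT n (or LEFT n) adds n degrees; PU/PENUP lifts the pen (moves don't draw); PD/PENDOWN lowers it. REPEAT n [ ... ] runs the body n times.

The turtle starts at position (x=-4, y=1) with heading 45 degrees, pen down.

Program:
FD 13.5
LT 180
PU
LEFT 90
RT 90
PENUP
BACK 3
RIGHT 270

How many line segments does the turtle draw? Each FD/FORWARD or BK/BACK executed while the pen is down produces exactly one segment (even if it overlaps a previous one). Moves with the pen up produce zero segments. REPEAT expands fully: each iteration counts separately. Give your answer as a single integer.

Executing turtle program step by step:
Start: pos=(-4,1), heading=45, pen down
FD 13.5: (-4,1) -> (5.546,10.546) [heading=45, draw]
LT 180: heading 45 -> 225
PU: pen up
LT 90: heading 225 -> 315
RT 90: heading 315 -> 225
PU: pen up
BK 3: (5.546,10.546) -> (7.667,12.667) [heading=225, move]
RT 270: heading 225 -> 315
Final: pos=(7.667,12.667), heading=315, 1 segment(s) drawn
Segments drawn: 1

Answer: 1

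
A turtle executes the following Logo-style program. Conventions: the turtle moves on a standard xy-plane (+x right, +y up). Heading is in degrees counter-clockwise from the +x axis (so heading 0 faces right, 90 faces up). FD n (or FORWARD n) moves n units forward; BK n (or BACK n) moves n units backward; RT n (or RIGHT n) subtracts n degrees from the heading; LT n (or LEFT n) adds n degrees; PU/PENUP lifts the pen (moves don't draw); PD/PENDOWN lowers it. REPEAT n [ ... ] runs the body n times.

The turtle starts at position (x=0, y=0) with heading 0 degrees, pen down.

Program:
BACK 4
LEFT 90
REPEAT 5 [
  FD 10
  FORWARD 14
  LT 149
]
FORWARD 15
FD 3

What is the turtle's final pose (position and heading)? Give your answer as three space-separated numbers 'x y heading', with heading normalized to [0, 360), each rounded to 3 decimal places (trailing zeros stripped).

Executing turtle program step by step:
Start: pos=(0,0), heading=0, pen down
BK 4: (0,0) -> (-4,0) [heading=0, draw]
LT 90: heading 0 -> 90
REPEAT 5 [
  -- iteration 1/5 --
  FD 10: (-4,0) -> (-4,10) [heading=90, draw]
  FD 14: (-4,10) -> (-4,24) [heading=90, draw]
  LT 149: heading 90 -> 239
  -- iteration 2/5 --
  FD 10: (-4,24) -> (-9.15,15.428) [heading=239, draw]
  FD 14: (-9.15,15.428) -> (-16.361,3.428) [heading=239, draw]
  LT 149: heading 239 -> 28
  -- iteration 3/5 --
  FD 10: (-16.361,3.428) -> (-7.531,8.123) [heading=28, draw]
  FD 14: (-7.531,8.123) -> (4.83,14.695) [heading=28, draw]
  LT 149: heading 28 -> 177
  -- iteration 4/5 --
  FD 10: (4.83,14.695) -> (-5.156,15.219) [heading=177, draw]
  FD 14: (-5.156,15.219) -> (-19.137,15.951) [heading=177, draw]
  LT 149: heading 177 -> 326
  -- iteration 5/5 --
  FD 10: (-19.137,15.951) -> (-10.847,10.359) [heading=326, draw]
  FD 14: (-10.847,10.359) -> (0.76,2.531) [heading=326, draw]
  LT 149: heading 326 -> 115
]
FD 15: (0.76,2.531) -> (-5.58,16.125) [heading=115, draw]
FD 3: (-5.58,16.125) -> (-6.848,18.844) [heading=115, draw]
Final: pos=(-6.848,18.844), heading=115, 13 segment(s) drawn

Answer: -6.848 18.844 115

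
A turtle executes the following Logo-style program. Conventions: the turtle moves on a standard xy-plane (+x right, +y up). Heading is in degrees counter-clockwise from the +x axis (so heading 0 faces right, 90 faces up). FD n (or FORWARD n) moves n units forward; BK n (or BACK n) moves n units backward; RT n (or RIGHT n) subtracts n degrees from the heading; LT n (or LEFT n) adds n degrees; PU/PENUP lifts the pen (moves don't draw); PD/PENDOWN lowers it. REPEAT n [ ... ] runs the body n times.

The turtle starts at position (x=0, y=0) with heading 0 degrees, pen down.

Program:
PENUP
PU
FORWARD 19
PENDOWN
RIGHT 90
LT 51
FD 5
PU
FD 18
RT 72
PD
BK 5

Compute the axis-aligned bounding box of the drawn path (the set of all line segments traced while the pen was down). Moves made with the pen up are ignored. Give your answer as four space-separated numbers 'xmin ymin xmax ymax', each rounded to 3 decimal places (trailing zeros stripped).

Executing turtle program step by step:
Start: pos=(0,0), heading=0, pen down
PU: pen up
PU: pen up
FD 19: (0,0) -> (19,0) [heading=0, move]
PD: pen down
RT 90: heading 0 -> 270
LT 51: heading 270 -> 321
FD 5: (19,0) -> (22.886,-3.147) [heading=321, draw]
PU: pen up
FD 18: (22.886,-3.147) -> (36.874,-14.474) [heading=321, move]
RT 72: heading 321 -> 249
PD: pen down
BK 5: (36.874,-14.474) -> (38.666,-9.806) [heading=249, draw]
Final: pos=(38.666,-9.806), heading=249, 2 segment(s) drawn

Segment endpoints: x in {19, 22.886, 36.874, 38.666}, y in {-14.474, -9.806, -3.147, 0}
xmin=19, ymin=-14.474, xmax=38.666, ymax=0

Answer: 19 -14.474 38.666 0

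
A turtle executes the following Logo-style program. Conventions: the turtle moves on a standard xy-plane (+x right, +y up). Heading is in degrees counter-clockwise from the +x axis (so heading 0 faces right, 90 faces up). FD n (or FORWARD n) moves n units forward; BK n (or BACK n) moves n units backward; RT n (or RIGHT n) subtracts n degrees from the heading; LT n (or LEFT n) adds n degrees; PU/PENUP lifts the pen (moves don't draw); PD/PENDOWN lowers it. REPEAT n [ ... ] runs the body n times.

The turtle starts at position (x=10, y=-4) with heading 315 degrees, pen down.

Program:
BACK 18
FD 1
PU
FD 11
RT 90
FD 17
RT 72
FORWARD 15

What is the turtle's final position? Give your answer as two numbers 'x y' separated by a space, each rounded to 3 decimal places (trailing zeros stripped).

Answer: -19.629 -4.968

Derivation:
Executing turtle program step by step:
Start: pos=(10,-4), heading=315, pen down
BK 18: (10,-4) -> (-2.728,8.728) [heading=315, draw]
FD 1: (-2.728,8.728) -> (-2.021,8.021) [heading=315, draw]
PU: pen up
FD 11: (-2.021,8.021) -> (5.757,0.243) [heading=315, move]
RT 90: heading 315 -> 225
FD 17: (5.757,0.243) -> (-6.263,-11.778) [heading=225, move]
RT 72: heading 225 -> 153
FD 15: (-6.263,-11.778) -> (-19.629,-4.968) [heading=153, move]
Final: pos=(-19.629,-4.968), heading=153, 2 segment(s) drawn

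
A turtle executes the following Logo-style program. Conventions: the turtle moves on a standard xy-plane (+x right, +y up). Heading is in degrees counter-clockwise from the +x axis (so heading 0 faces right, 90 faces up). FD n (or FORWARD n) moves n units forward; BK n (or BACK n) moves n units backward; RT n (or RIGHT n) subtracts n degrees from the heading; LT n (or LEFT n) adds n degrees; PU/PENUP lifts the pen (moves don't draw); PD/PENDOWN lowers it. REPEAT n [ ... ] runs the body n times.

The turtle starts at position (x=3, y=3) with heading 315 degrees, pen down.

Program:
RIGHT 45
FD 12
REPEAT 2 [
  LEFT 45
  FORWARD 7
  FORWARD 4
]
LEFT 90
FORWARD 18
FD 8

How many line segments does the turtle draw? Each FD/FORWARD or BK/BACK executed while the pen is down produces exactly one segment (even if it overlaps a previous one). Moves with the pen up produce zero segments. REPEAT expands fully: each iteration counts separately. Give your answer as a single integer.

Executing turtle program step by step:
Start: pos=(3,3), heading=315, pen down
RT 45: heading 315 -> 270
FD 12: (3,3) -> (3,-9) [heading=270, draw]
REPEAT 2 [
  -- iteration 1/2 --
  LT 45: heading 270 -> 315
  FD 7: (3,-9) -> (7.95,-13.95) [heading=315, draw]
  FD 4: (7.95,-13.95) -> (10.778,-16.778) [heading=315, draw]
  -- iteration 2/2 --
  LT 45: heading 315 -> 0
  FD 7: (10.778,-16.778) -> (17.778,-16.778) [heading=0, draw]
  FD 4: (17.778,-16.778) -> (21.778,-16.778) [heading=0, draw]
]
LT 90: heading 0 -> 90
FD 18: (21.778,-16.778) -> (21.778,1.222) [heading=90, draw]
FD 8: (21.778,1.222) -> (21.778,9.222) [heading=90, draw]
Final: pos=(21.778,9.222), heading=90, 7 segment(s) drawn
Segments drawn: 7

Answer: 7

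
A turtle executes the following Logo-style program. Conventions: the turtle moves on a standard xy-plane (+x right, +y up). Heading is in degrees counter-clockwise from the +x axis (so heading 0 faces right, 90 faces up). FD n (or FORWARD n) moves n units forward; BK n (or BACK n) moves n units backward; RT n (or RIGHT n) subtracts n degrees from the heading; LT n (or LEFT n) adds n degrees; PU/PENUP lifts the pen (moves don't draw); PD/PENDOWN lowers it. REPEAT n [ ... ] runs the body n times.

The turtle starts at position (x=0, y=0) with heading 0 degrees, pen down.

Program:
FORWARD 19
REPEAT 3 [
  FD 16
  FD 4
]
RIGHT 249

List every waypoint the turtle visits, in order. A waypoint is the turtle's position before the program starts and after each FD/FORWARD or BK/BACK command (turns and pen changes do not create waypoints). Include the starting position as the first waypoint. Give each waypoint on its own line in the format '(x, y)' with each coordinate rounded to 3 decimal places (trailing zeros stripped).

Answer: (0, 0)
(19, 0)
(35, 0)
(39, 0)
(55, 0)
(59, 0)
(75, 0)
(79, 0)

Derivation:
Executing turtle program step by step:
Start: pos=(0,0), heading=0, pen down
FD 19: (0,0) -> (19,0) [heading=0, draw]
REPEAT 3 [
  -- iteration 1/3 --
  FD 16: (19,0) -> (35,0) [heading=0, draw]
  FD 4: (35,0) -> (39,0) [heading=0, draw]
  -- iteration 2/3 --
  FD 16: (39,0) -> (55,0) [heading=0, draw]
  FD 4: (55,0) -> (59,0) [heading=0, draw]
  -- iteration 3/3 --
  FD 16: (59,0) -> (75,0) [heading=0, draw]
  FD 4: (75,0) -> (79,0) [heading=0, draw]
]
RT 249: heading 0 -> 111
Final: pos=(79,0), heading=111, 7 segment(s) drawn
Waypoints (8 total):
(0, 0)
(19, 0)
(35, 0)
(39, 0)
(55, 0)
(59, 0)
(75, 0)
(79, 0)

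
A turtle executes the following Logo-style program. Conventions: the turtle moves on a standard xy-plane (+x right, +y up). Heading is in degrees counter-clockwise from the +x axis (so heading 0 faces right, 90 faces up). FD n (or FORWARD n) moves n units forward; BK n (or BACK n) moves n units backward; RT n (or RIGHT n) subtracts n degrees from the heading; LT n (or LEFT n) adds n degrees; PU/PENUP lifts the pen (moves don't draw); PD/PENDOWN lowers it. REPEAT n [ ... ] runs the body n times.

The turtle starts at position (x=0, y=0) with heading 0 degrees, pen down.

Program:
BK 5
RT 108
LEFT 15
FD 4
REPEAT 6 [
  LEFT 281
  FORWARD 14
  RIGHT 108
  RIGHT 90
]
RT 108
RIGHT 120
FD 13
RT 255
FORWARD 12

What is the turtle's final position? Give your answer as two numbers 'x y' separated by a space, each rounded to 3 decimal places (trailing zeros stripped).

Answer: -31.755 -26.506

Derivation:
Executing turtle program step by step:
Start: pos=(0,0), heading=0, pen down
BK 5: (0,0) -> (-5,0) [heading=0, draw]
RT 108: heading 0 -> 252
LT 15: heading 252 -> 267
FD 4: (-5,0) -> (-5.209,-3.995) [heading=267, draw]
REPEAT 6 [
  -- iteration 1/6 --
  LT 281: heading 267 -> 188
  FD 14: (-5.209,-3.995) -> (-19.073,-5.943) [heading=188, draw]
  RT 108: heading 188 -> 80
  RT 90: heading 80 -> 350
  -- iteration 2/6 --
  LT 281: heading 350 -> 271
  FD 14: (-19.073,-5.943) -> (-18.829,-19.941) [heading=271, draw]
  RT 108: heading 271 -> 163
  RT 90: heading 163 -> 73
  -- iteration 3/6 --
  LT 281: heading 73 -> 354
  FD 14: (-18.829,-19.941) -> (-4.905,-21.404) [heading=354, draw]
  RT 108: heading 354 -> 246
  RT 90: heading 246 -> 156
  -- iteration 4/6 --
  LT 281: heading 156 -> 77
  FD 14: (-4.905,-21.404) -> (-1.756,-7.763) [heading=77, draw]
  RT 108: heading 77 -> 329
  RT 90: heading 329 -> 239
  -- iteration 5/6 --
  LT 281: heading 239 -> 160
  FD 14: (-1.756,-7.763) -> (-14.912,-2.975) [heading=160, draw]
  RT 108: heading 160 -> 52
  RT 90: heading 52 -> 322
  -- iteration 6/6 --
  LT 281: heading 322 -> 243
  FD 14: (-14.912,-2.975) -> (-21.268,-15.449) [heading=243, draw]
  RT 108: heading 243 -> 135
  RT 90: heading 135 -> 45
]
RT 108: heading 45 -> 297
RT 120: heading 297 -> 177
FD 13: (-21.268,-15.449) -> (-34.25,-14.768) [heading=177, draw]
RT 255: heading 177 -> 282
FD 12: (-34.25,-14.768) -> (-31.755,-26.506) [heading=282, draw]
Final: pos=(-31.755,-26.506), heading=282, 10 segment(s) drawn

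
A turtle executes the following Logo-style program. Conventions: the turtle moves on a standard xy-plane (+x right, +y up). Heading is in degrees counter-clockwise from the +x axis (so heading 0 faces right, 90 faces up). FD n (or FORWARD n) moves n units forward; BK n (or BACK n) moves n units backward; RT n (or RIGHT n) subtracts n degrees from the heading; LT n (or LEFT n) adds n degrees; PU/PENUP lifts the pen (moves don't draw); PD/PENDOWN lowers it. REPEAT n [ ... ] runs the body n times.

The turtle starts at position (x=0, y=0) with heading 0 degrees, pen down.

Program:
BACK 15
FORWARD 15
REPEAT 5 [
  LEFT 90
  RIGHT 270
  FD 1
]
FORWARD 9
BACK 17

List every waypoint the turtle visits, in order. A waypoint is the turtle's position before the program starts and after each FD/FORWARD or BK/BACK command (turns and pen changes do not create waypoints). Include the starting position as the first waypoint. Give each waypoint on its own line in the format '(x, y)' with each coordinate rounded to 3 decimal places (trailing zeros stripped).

Executing turtle program step by step:
Start: pos=(0,0), heading=0, pen down
BK 15: (0,0) -> (-15,0) [heading=0, draw]
FD 15: (-15,0) -> (0,0) [heading=0, draw]
REPEAT 5 [
  -- iteration 1/5 --
  LT 90: heading 0 -> 90
  RT 270: heading 90 -> 180
  FD 1: (0,0) -> (-1,0) [heading=180, draw]
  -- iteration 2/5 --
  LT 90: heading 180 -> 270
  RT 270: heading 270 -> 0
  FD 1: (-1,0) -> (0,0) [heading=0, draw]
  -- iteration 3/5 --
  LT 90: heading 0 -> 90
  RT 270: heading 90 -> 180
  FD 1: (0,0) -> (-1,0) [heading=180, draw]
  -- iteration 4/5 --
  LT 90: heading 180 -> 270
  RT 270: heading 270 -> 0
  FD 1: (-1,0) -> (0,0) [heading=0, draw]
  -- iteration 5/5 --
  LT 90: heading 0 -> 90
  RT 270: heading 90 -> 180
  FD 1: (0,0) -> (-1,0) [heading=180, draw]
]
FD 9: (-1,0) -> (-10,0) [heading=180, draw]
BK 17: (-10,0) -> (7,0) [heading=180, draw]
Final: pos=(7,0), heading=180, 9 segment(s) drawn
Waypoints (10 total):
(0, 0)
(-15, 0)
(0, 0)
(-1, 0)
(0, 0)
(-1, 0)
(0, 0)
(-1, 0)
(-10, 0)
(7, 0)

Answer: (0, 0)
(-15, 0)
(0, 0)
(-1, 0)
(0, 0)
(-1, 0)
(0, 0)
(-1, 0)
(-10, 0)
(7, 0)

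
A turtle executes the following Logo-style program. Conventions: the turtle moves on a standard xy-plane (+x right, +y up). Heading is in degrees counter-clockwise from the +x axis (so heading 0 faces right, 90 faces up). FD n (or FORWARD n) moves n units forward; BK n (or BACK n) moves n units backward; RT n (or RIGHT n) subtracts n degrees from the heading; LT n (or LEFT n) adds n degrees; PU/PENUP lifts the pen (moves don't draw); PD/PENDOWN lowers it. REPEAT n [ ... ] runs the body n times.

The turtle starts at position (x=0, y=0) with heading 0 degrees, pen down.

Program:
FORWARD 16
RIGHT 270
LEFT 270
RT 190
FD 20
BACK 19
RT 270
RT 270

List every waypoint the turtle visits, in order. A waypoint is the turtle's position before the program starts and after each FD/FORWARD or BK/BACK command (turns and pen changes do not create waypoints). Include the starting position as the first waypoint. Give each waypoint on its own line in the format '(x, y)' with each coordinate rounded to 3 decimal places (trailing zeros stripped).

Executing turtle program step by step:
Start: pos=(0,0), heading=0, pen down
FD 16: (0,0) -> (16,0) [heading=0, draw]
RT 270: heading 0 -> 90
LT 270: heading 90 -> 0
RT 190: heading 0 -> 170
FD 20: (16,0) -> (-3.696,3.473) [heading=170, draw]
BK 19: (-3.696,3.473) -> (15.015,0.174) [heading=170, draw]
RT 270: heading 170 -> 260
RT 270: heading 260 -> 350
Final: pos=(15.015,0.174), heading=350, 3 segment(s) drawn
Waypoints (4 total):
(0, 0)
(16, 0)
(-3.696, 3.473)
(15.015, 0.174)

Answer: (0, 0)
(16, 0)
(-3.696, 3.473)
(15.015, 0.174)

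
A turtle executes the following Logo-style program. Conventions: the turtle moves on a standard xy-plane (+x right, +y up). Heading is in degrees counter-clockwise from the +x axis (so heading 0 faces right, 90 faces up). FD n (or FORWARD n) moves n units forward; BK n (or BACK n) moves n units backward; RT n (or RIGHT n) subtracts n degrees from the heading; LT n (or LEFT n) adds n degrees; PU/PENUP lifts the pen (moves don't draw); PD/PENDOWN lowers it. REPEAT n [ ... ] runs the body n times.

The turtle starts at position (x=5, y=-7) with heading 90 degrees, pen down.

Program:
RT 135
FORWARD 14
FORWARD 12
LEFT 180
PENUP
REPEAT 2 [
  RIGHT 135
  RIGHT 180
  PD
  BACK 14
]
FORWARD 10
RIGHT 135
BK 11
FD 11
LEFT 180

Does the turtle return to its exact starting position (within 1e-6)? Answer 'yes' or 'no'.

Answer: no

Derivation:
Executing turtle program step by step:
Start: pos=(5,-7), heading=90, pen down
RT 135: heading 90 -> 315
FD 14: (5,-7) -> (14.899,-16.899) [heading=315, draw]
FD 12: (14.899,-16.899) -> (23.385,-25.385) [heading=315, draw]
LT 180: heading 315 -> 135
PU: pen up
REPEAT 2 [
  -- iteration 1/2 --
  RT 135: heading 135 -> 0
  RT 180: heading 0 -> 180
  PD: pen down
  BK 14: (23.385,-25.385) -> (37.385,-25.385) [heading=180, draw]
  -- iteration 2/2 --
  RT 135: heading 180 -> 45
  RT 180: heading 45 -> 225
  PD: pen down
  BK 14: (37.385,-25.385) -> (47.284,-15.485) [heading=225, draw]
]
FD 10: (47.284,-15.485) -> (40.213,-22.556) [heading=225, draw]
RT 135: heading 225 -> 90
BK 11: (40.213,-22.556) -> (40.213,-33.556) [heading=90, draw]
FD 11: (40.213,-33.556) -> (40.213,-22.556) [heading=90, draw]
LT 180: heading 90 -> 270
Final: pos=(40.213,-22.556), heading=270, 7 segment(s) drawn

Start position: (5, -7)
Final position: (40.213, -22.556)
Distance = 38.496; >= 1e-6 -> NOT closed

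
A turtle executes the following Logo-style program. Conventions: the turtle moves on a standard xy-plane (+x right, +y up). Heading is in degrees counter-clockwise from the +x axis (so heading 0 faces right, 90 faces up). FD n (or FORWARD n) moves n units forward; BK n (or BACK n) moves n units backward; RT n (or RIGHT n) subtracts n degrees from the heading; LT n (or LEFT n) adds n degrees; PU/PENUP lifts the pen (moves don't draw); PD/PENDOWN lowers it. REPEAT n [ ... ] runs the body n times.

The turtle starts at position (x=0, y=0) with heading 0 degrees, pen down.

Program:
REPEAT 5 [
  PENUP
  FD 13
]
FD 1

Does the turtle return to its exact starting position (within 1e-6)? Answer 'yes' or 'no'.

Executing turtle program step by step:
Start: pos=(0,0), heading=0, pen down
REPEAT 5 [
  -- iteration 1/5 --
  PU: pen up
  FD 13: (0,0) -> (13,0) [heading=0, move]
  -- iteration 2/5 --
  PU: pen up
  FD 13: (13,0) -> (26,0) [heading=0, move]
  -- iteration 3/5 --
  PU: pen up
  FD 13: (26,0) -> (39,0) [heading=0, move]
  -- iteration 4/5 --
  PU: pen up
  FD 13: (39,0) -> (52,0) [heading=0, move]
  -- iteration 5/5 --
  PU: pen up
  FD 13: (52,0) -> (65,0) [heading=0, move]
]
FD 1: (65,0) -> (66,0) [heading=0, move]
Final: pos=(66,0), heading=0, 0 segment(s) drawn

Start position: (0, 0)
Final position: (66, 0)
Distance = 66; >= 1e-6 -> NOT closed

Answer: no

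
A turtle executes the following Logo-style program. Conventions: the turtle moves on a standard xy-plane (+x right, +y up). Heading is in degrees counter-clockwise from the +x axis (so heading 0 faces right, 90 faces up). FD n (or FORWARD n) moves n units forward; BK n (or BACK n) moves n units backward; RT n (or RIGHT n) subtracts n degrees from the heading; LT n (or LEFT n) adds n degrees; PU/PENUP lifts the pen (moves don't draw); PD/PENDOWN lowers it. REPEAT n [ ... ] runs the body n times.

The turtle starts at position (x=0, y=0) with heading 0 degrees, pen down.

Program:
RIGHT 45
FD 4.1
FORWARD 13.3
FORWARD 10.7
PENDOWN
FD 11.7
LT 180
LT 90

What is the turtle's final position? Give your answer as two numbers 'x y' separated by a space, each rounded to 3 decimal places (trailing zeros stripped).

Executing turtle program step by step:
Start: pos=(0,0), heading=0, pen down
RT 45: heading 0 -> 315
FD 4.1: (0,0) -> (2.899,-2.899) [heading=315, draw]
FD 13.3: (2.899,-2.899) -> (12.304,-12.304) [heading=315, draw]
FD 10.7: (12.304,-12.304) -> (19.87,-19.87) [heading=315, draw]
PD: pen down
FD 11.7: (19.87,-19.87) -> (28.143,-28.143) [heading=315, draw]
LT 180: heading 315 -> 135
LT 90: heading 135 -> 225
Final: pos=(28.143,-28.143), heading=225, 4 segment(s) drawn

Answer: 28.143 -28.143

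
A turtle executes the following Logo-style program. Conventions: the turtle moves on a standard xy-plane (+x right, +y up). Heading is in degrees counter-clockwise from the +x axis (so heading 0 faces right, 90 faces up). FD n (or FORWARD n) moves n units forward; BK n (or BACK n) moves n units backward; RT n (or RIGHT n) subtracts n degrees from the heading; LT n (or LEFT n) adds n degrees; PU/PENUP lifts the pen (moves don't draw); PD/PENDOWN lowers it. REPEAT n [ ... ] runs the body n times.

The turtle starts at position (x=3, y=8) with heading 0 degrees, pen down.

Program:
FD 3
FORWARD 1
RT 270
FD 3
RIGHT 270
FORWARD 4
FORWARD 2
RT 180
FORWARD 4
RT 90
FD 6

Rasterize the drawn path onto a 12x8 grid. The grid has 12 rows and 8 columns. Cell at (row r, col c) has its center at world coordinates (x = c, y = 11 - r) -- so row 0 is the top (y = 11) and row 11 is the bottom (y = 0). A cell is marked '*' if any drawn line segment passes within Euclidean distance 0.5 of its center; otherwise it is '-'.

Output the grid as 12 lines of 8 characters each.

Answer: -*******
-----*-*
-----*-*
---*****
-----*--
-----*--
-----*--
--------
--------
--------
--------
--------

Derivation:
Segment 0: (3,8) -> (6,8)
Segment 1: (6,8) -> (7,8)
Segment 2: (7,8) -> (7,11)
Segment 3: (7,11) -> (3,11)
Segment 4: (3,11) -> (1,11)
Segment 5: (1,11) -> (5,11)
Segment 6: (5,11) -> (5,5)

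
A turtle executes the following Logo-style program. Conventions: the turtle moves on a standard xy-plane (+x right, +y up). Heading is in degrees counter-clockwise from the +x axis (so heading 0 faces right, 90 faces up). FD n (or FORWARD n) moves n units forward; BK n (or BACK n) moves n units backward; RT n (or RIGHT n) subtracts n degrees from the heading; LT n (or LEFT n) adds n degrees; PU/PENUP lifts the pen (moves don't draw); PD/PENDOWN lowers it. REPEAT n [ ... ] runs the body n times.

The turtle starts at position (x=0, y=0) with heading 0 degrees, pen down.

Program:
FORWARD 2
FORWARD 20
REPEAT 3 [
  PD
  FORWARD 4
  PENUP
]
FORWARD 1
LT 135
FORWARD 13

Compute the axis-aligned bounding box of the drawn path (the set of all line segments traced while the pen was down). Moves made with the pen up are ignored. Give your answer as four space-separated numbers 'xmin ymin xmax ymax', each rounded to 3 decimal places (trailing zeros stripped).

Executing turtle program step by step:
Start: pos=(0,0), heading=0, pen down
FD 2: (0,0) -> (2,0) [heading=0, draw]
FD 20: (2,0) -> (22,0) [heading=0, draw]
REPEAT 3 [
  -- iteration 1/3 --
  PD: pen down
  FD 4: (22,0) -> (26,0) [heading=0, draw]
  PU: pen up
  -- iteration 2/3 --
  PD: pen down
  FD 4: (26,0) -> (30,0) [heading=0, draw]
  PU: pen up
  -- iteration 3/3 --
  PD: pen down
  FD 4: (30,0) -> (34,0) [heading=0, draw]
  PU: pen up
]
FD 1: (34,0) -> (35,0) [heading=0, move]
LT 135: heading 0 -> 135
FD 13: (35,0) -> (25.808,9.192) [heading=135, move]
Final: pos=(25.808,9.192), heading=135, 5 segment(s) drawn

Segment endpoints: x in {0, 2, 22, 26, 30, 34}, y in {0}
xmin=0, ymin=0, xmax=34, ymax=0

Answer: 0 0 34 0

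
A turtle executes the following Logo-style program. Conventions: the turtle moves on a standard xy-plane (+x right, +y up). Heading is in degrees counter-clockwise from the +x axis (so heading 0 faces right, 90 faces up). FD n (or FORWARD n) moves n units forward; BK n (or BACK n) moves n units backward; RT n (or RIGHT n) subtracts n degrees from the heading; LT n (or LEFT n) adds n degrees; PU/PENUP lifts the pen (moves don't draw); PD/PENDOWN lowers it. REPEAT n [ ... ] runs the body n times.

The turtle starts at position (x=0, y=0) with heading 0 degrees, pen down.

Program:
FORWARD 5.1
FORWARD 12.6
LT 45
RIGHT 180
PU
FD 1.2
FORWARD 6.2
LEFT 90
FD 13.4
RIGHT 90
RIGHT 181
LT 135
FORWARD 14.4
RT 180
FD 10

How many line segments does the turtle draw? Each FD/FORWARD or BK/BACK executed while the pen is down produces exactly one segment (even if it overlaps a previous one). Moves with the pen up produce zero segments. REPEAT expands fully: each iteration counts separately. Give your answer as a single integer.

Executing turtle program step by step:
Start: pos=(0,0), heading=0, pen down
FD 5.1: (0,0) -> (5.1,0) [heading=0, draw]
FD 12.6: (5.1,0) -> (17.7,0) [heading=0, draw]
LT 45: heading 0 -> 45
RT 180: heading 45 -> 225
PU: pen up
FD 1.2: (17.7,0) -> (16.851,-0.849) [heading=225, move]
FD 6.2: (16.851,-0.849) -> (12.467,-5.233) [heading=225, move]
LT 90: heading 225 -> 315
FD 13.4: (12.467,-5.233) -> (21.943,-14.708) [heading=315, move]
RT 90: heading 315 -> 225
RT 181: heading 225 -> 44
LT 135: heading 44 -> 179
FD 14.4: (21.943,-14.708) -> (7.545,-14.457) [heading=179, move]
RT 180: heading 179 -> 359
FD 10: (7.545,-14.457) -> (17.543,-14.631) [heading=359, move]
Final: pos=(17.543,-14.631), heading=359, 2 segment(s) drawn
Segments drawn: 2

Answer: 2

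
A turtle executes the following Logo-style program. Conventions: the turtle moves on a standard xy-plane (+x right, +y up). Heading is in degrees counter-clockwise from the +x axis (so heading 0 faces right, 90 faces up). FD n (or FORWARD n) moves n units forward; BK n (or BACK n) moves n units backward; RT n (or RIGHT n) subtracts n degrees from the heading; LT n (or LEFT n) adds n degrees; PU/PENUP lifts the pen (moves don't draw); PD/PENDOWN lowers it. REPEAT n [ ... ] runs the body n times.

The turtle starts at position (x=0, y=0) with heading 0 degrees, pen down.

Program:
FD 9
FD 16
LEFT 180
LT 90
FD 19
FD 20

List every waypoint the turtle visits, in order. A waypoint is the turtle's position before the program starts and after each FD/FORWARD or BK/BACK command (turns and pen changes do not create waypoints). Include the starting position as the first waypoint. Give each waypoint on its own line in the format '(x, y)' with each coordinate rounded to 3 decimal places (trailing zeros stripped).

Executing turtle program step by step:
Start: pos=(0,0), heading=0, pen down
FD 9: (0,0) -> (9,0) [heading=0, draw]
FD 16: (9,0) -> (25,0) [heading=0, draw]
LT 180: heading 0 -> 180
LT 90: heading 180 -> 270
FD 19: (25,0) -> (25,-19) [heading=270, draw]
FD 20: (25,-19) -> (25,-39) [heading=270, draw]
Final: pos=(25,-39), heading=270, 4 segment(s) drawn
Waypoints (5 total):
(0, 0)
(9, 0)
(25, 0)
(25, -19)
(25, -39)

Answer: (0, 0)
(9, 0)
(25, 0)
(25, -19)
(25, -39)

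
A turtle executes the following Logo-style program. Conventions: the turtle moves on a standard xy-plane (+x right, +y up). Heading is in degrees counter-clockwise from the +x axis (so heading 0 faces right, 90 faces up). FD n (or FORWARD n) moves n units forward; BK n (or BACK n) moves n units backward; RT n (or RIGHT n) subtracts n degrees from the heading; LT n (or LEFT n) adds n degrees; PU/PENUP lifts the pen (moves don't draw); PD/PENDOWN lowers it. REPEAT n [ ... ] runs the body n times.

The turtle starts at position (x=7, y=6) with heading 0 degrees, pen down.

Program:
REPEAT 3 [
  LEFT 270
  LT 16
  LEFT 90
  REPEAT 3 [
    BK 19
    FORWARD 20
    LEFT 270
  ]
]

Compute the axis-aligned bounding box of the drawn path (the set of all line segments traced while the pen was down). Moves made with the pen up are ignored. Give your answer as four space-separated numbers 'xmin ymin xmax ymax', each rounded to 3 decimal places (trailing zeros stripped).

Answer: -11.264 -11.074 26.501 24.54

Derivation:
Executing turtle program step by step:
Start: pos=(7,6), heading=0, pen down
REPEAT 3 [
  -- iteration 1/3 --
  LT 270: heading 0 -> 270
  LT 16: heading 270 -> 286
  LT 90: heading 286 -> 16
  REPEAT 3 [
    -- iteration 1/3 --
    BK 19: (7,6) -> (-11.264,0.763) [heading=16, draw]
    FD 20: (-11.264,0.763) -> (7.961,6.276) [heading=16, draw]
    LT 270: heading 16 -> 286
    -- iteration 2/3 --
    BK 19: (7.961,6.276) -> (2.724,24.54) [heading=286, draw]
    FD 20: (2.724,24.54) -> (8.237,5.314) [heading=286, draw]
    LT 270: heading 286 -> 196
    -- iteration 3/3 --
    BK 19: (8.237,5.314) -> (26.501,10.551) [heading=196, draw]
    FD 20: (26.501,10.551) -> (7.276,5.039) [heading=196, draw]
    LT 270: heading 196 -> 106
  ]
  -- iteration 2/3 --
  LT 270: heading 106 -> 16
  LT 16: heading 16 -> 32
  LT 90: heading 32 -> 122
  REPEAT 3 [
    -- iteration 1/3 --
    BK 19: (7.276,5.039) -> (17.344,-11.074) [heading=122, draw]
    FD 20: (17.344,-11.074) -> (6.746,5.887) [heading=122, draw]
    LT 270: heading 122 -> 32
    -- iteration 2/3 --
    BK 19: (6.746,5.887) -> (-9.367,-4.182) [heading=32, draw]
    FD 20: (-9.367,-4.182) -> (7.594,6.417) [heading=32, draw]
    LT 270: heading 32 -> 302
    -- iteration 3/3 --
    BK 19: (7.594,6.417) -> (-2.475,22.53) [heading=302, draw]
    FD 20: (-2.475,22.53) -> (8.124,5.569) [heading=302, draw]
    LT 270: heading 302 -> 212
  ]
  -- iteration 3/3 --
  LT 270: heading 212 -> 122
  LT 16: heading 122 -> 138
  LT 90: heading 138 -> 228
  REPEAT 3 [
    -- iteration 1/3 --
    BK 19: (8.124,5.569) -> (20.837,19.688) [heading=228, draw]
    FD 20: (20.837,19.688) -> (7.455,4.826) [heading=228, draw]
    LT 270: heading 228 -> 138
    -- iteration 2/3 --
    BK 19: (7.455,4.826) -> (21.574,-7.888) [heading=138, draw]
    FD 20: (21.574,-7.888) -> (6.711,5.495) [heading=138, draw]
    LT 270: heading 138 -> 48
    -- iteration 3/3 --
    BK 19: (6.711,5.495) -> (-6.002,-8.625) [heading=48, draw]
    FD 20: (-6.002,-8.625) -> (7.381,6.238) [heading=48, draw]
    LT 270: heading 48 -> 318
  ]
]
Final: pos=(7.381,6.238), heading=318, 18 segment(s) drawn

Segment endpoints: x in {-11.264, -9.367, -6.002, -2.475, 2.724, 6.711, 6.746, 7, 7.276, 7.381, 7.455, 7.594, 7.961, 8.124, 8.237, 17.344, 20.837, 21.574, 26.501}, y in {-11.074, -8.625, -7.888, -4.182, 0.763, 4.826, 5.039, 5.314, 5.495, 5.569, 5.887, 6, 6.238, 6.276, 6.417, 10.551, 19.688, 22.53, 24.54}
xmin=-11.264, ymin=-11.074, xmax=26.501, ymax=24.54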